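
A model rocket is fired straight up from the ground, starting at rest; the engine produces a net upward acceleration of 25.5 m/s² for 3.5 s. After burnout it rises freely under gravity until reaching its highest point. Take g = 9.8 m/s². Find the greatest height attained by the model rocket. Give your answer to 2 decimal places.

562.59 m

Phase 1 (powered ascent): v₀ = 0 m/s, a = 25.5 m/s².
v = v₀ + at = 0 + (25.5)(3.5) = 89.2 m/s
Δx = v₀t + ½at² = 0·3.5 + 0.5·25.5·3.5² = 156 m

Phase 2 (coasting upward): v₀ = 89.2 m/s, a = -9.8 m/s².
v = v₀ + at → t = (0 − 89.2) / -9.8 = 9.11 s
v² = v₀² + 2aΔx → Δx = (0² − 89.2²)/(2·-9.8) = 406 m
Maximum height = 156 + 406 = 563 m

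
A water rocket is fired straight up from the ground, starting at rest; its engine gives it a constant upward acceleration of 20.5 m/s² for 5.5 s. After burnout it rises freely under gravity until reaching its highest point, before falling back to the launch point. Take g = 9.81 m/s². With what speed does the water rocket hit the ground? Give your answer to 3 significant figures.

Phase 1 (powered ascent): v₀ = 0 m/s, a = 20.5 m/s².
v = v₀ + at = 0 + (20.5)(5.5) = 113 m/s
Δx = v₀t + ½at² = 0·5.5 + 0.5·20.5·5.5² = 310 m

Phase 2 (coasting upward): v₀ = 113 m/s, a = -9.81 m/s².
v = v₀ + at → t = (0 − 113) / -9.81 = 11.5 s
v² = v₀² + 2aΔx → Δx = (0² − 113²)/(2·-9.81) = 648 m

Phase 3 (free fall): v₀ = 0 m/s, a = -9.81 m/s².
Falls 958 m from rest: t = √(2·958/9.81) = 14.0 s; v = g·t = 137 m/s.
Impact speed = 137 m/s

137 m/s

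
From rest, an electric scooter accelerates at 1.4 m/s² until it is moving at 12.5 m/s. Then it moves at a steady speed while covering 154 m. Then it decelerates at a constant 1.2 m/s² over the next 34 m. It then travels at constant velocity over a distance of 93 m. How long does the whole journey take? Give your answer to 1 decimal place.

35.2 s

Phase 1 (accelerating): v₀ = 0 m/s, a = 1.4 m/s².
v = v₀ + at → t = (12.5 − 0) / 1.4 = 8.93 s
v² = v₀² + 2aΔx → Δx = (12.5² − 0²)/(2·1.4) = 55.8 m

Phase 2 (constant speed): v₀ = 12.5 m/s, a = 0 m/s².
Constant speed: t = d/v = 154/12.5 = 12.3 s

Phase 3 (decelerating): v₀ = 12.5 m/s, a = -1.2 m/s².
v² = v₀² + 2aΔx = 12.5² + 2·-1.2·34 = 74.7 → v = 8.64 m/s
t = (v − v₀)/a = (8.64 − 12.5)/-1.2 = 3.22 s

Phase 4 (constant speed): v₀ = 8.64 m/s, a = 0 m/s².
Constant speed: t = d/v = 93/8.64 = 10.8 s
Total time = 8.93 + 12.3 + 3.22 + 10.8 = 35.2 s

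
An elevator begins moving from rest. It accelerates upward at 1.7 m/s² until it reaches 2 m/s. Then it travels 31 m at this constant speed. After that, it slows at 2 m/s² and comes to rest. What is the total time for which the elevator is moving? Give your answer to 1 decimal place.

17.7 s

Phase 1 (accelerating): v₀ = 0 m/s, a = 1.7 m/s².
v = v₀ + at → t = (2 − 0) / 1.7 = 1.18 s
v² = v₀² + 2aΔx → Δx = (2² − 0²)/(2·1.7) = 1.18 m

Phase 2 (constant speed): v₀ = 2.00 m/s, a = 0 m/s².
Constant speed: t = d/v = 31/2.00 = 15.5 s

Phase 3 (decelerating): v₀ = 2.00 m/s, a = -2 m/s².
v = v₀ + at → t = (0 − 2.00) / -2 = 1.00 s
v² = v₀² + 2aΔx → Δx = (0² − 2.00²)/(2·-2) = 1.00 m
Total time = 1.18 + 15.5 + 1.00 = 17.7 s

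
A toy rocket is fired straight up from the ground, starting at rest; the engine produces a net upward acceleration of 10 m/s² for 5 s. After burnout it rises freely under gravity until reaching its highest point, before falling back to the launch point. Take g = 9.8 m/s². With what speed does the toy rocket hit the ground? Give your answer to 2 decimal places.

70.36 m/s

Phase 1 (powered ascent): v₀ = 0 m/s, a = 10 m/s².
v = v₀ + at = 0 + (10)(5) = 50.0 m/s
Δx = v₀t + ½at² = 0·5 + 0.5·10·5² = 125 m

Phase 2 (coasting upward): v₀ = 50.0 m/s, a = -9.8 m/s².
v = v₀ + at → t = (0 − 50.0) / -9.8 = 5.10 s
v² = v₀² + 2aΔx → Δx = (0² − 50.0²)/(2·-9.8) = 128 m

Phase 3 (free fall): v₀ = 0 m/s, a = -9.8 m/s².
Falls 253 m from rest: t = √(2·253/9.8) = 7.18 s; v = g·t = 70.4 m/s.
Impact speed = 70.4 m/s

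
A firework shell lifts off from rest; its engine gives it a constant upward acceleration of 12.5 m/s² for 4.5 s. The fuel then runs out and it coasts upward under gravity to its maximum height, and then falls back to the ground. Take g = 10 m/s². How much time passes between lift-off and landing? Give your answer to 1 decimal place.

Phase 1 (powered ascent): v₀ = 0 m/s, a = 12.5 m/s².
v = v₀ + at = 0 + (12.5)(4.5) = 56.2 m/s
Δx = v₀t + ½at² = 0·4.5 + 0.5·12.5·4.5² = 127 m

Phase 2 (coasting upward): v₀ = 56.2 m/s, a = -10 m/s².
v = v₀ + at → t = (0 − 56.2) / -10 = 5.62 s
v² = v₀² + 2aΔx → Δx = (0² − 56.2²)/(2·-10) = 158 m

Phase 3 (free fall): v₀ = 0 m/s, a = -10 m/s².
Falls 285 m from rest: t = √(2·285/10) = 7.55 s; v = g·t = 75.5 m/s.
Total time = 4.50 + 5.62 + 7.55 = 17.7 s

17.7 s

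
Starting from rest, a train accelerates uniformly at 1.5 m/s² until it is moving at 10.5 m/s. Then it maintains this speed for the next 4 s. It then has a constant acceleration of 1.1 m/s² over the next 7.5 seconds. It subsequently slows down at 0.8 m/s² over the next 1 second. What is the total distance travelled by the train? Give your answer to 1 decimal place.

206.8 m

Phase 1 (accelerating): v₀ = 0 m/s, a = 1.5 m/s².
v = v₀ + at → t = (10.5 − 0) / 1.5 = 7.00 s
v² = v₀² + 2aΔx → Δx = (10.5² − 0²)/(2·1.5) = 36.8 m

Phase 2 (constant speed): v₀ = 10.5 m/s, a = 0 m/s².
v = v₀ + at = 10.5 + (0)(4) = 10.5 m/s
Δx = v₀t + ½at² = 10.5·4 + 0.5·0·4² = 42.0 m

Phase 3 (accelerating): v₀ = 10.5 m/s, a = 1.1 m/s².
v = v₀ + at = 10.5 + (1.1)(7.5) = 18.8 m/s
Δx = v₀t + ½at² = 10.5·7.5 + 0.5·1.1·7.5² = 110 m

Phase 4 (decelerating): v₀ = 18.8 m/s, a = -0.8 m/s².
v = v₀ + at = 18.8 + (-0.8)(1) = 17.9 m/s
Δx = v₀t + ½at² = 18.8·1 + 0.5·-0.8·1² = 18.4 m
Total distance = 36.8 + 42.0 + 110 + 18.4 = 207 m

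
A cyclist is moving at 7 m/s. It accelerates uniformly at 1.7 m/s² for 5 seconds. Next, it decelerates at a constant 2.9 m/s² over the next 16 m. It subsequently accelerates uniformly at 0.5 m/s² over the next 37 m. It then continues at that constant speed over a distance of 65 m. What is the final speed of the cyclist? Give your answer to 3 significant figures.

Phase 1 (accelerating): v₀ = 7.00 m/s, a = 1.7 m/s².
v = v₀ + at = 7.00 + (1.7)(5) = 15.5 m/s
Δx = v₀t + ½at² = 7.00·5 + 0.5·1.7·5² = 56.2 m

Phase 2 (decelerating): v₀ = 15.5 m/s, a = -2.9 m/s².
v² = v₀² + 2aΔx = 15.5² + 2·-2.9·16 = 147 → v = 12.1 m/s
t = (v − v₀)/a = (12.1 − 15.5)/-2.9 = 1.16 s

Phase 3 (accelerating): v₀ = 12.1 m/s, a = 0.5 m/s².
v² = v₀² + 2aΔx = 12.1² + 2·0.5·37 = 184 → v = 13.6 m/s
t = (v − v₀)/a = (13.6 − 12.1)/0.5 = 2.88 s

Phase 4 (constant speed): v₀ = 13.6 m/s, a = 0 m/s².
Constant speed: t = d/v = 65/13.6 = 4.79 s
Final speed = 13.6 m/s

13.6 m/s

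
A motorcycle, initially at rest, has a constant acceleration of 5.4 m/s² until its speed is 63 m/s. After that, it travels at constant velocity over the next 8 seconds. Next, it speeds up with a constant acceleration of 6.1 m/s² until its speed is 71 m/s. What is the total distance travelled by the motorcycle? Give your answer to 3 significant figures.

Phase 1 (accelerating): v₀ = 0 m/s, a = 5.4 m/s².
v = v₀ + at → t = (63 − 0) / 5.4 = 11.7 s
v² = v₀² + 2aΔx → Δx = (63² − 0²)/(2·5.4) = 368 m

Phase 2 (constant speed): v₀ = 63.0 m/s, a = 0 m/s².
v = v₀ + at = 63.0 + (0)(8) = 63.0 m/s
Δx = v₀t + ½at² = 63.0·8 + 0.5·0·8² = 504 m

Phase 3 (accelerating): v₀ = 63.0 m/s, a = 6.1 m/s².
v = v₀ + at → t = (71 − 63.0) / 6.1 = 1.31 s
v² = v₀² + 2aΔx → Δx = (71² − 63.0²)/(2·6.1) = 87.9 m
Total distance = 368 + 504 + 87.9 = 959 m

959 m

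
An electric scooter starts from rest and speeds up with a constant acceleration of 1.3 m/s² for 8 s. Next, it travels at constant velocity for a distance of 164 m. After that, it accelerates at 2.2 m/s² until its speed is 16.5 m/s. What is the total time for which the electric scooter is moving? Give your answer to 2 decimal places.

Phase 1 (accelerating): v₀ = 0 m/s, a = 1.3 m/s².
v = v₀ + at = 0 + (1.3)(8) = 10.4 m/s
Δx = v₀t + ½at² = 0·8 + 0.5·1.3·8² = 41.6 m

Phase 2 (constant speed): v₀ = 10.4 m/s, a = 0 m/s².
Constant speed: t = d/v = 164/10.4 = 15.8 s

Phase 3 (accelerating): v₀ = 10.4 m/s, a = 2.2 m/s².
v = v₀ + at → t = (16.5 − 10.4) / 2.2 = 2.77 s
v² = v₀² + 2aΔx → Δx = (16.5² − 10.4²)/(2·2.2) = 37.3 m
Total time = 8.00 + 15.8 + 2.77 = 26.5 s

26.54 s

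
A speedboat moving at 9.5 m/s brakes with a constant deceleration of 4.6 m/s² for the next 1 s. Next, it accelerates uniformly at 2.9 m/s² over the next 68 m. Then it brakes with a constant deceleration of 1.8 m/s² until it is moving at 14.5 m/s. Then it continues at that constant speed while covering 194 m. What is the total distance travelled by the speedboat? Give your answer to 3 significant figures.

Phase 1 (decelerating): v₀ = 9.50 m/s, a = -4.6 m/s².
v = v₀ + at = 9.50 + (-4.6)(1) = 4.90 m/s
Δx = v₀t + ½at² = 9.50·1 + 0.5·-4.6·1² = 7.20 m

Phase 2 (accelerating): v₀ = 4.90 m/s, a = 2.9 m/s².
v² = v₀² + 2aΔx = 4.90² + 2·2.9·68 = 418 → v = 20.5 m/s
t = (v − v₀)/a = (20.5 − 4.90)/2.9 = 5.36 s

Phase 3 (decelerating): v₀ = 20.5 m/s, a = -1.8 m/s².
v = v₀ + at → t = (14.5 − 20.5) / -1.8 = 3.31 s
v² = v₀² + 2aΔx → Δx = (14.5² − 20.5²)/(2·-1.8) = 57.8 m

Phase 4 (constant speed): v₀ = 14.5 m/s, a = 0 m/s².
Constant speed: t = d/v = 194/14.5 = 13.4 s
Total distance = 7.20 + 68.0 + 57.8 + 194 = 327 m

327 m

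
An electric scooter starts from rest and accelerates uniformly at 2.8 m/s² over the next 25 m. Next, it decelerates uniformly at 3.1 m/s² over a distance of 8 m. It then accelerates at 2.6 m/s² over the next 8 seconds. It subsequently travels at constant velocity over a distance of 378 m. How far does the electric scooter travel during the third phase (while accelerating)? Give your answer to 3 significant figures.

159 m

Phase 1 (accelerating): v₀ = 0 m/s, a = 2.8 m/s².
v² = v₀² + 2aΔx = 0² + 2·2.8·25 = 140 → v = 11.8 m/s
t = (v − v₀)/a = (11.8 − 0)/2.8 = 4.23 s

Phase 2 (decelerating): v₀ = 11.8 m/s, a = -3.1 m/s².
v² = v₀² + 2aΔx = 11.8² + 2·-3.1·8 = 90.4 → v = 9.51 m/s
t = (v − v₀)/a = (9.51 − 11.8)/-3.1 = 0.750 s

Phase 3 (accelerating): v₀ = 9.51 m/s, a = 2.6 m/s².
v = v₀ + at = 9.51 + (2.6)(8) = 30.3 m/s
Δx = v₀t + ½at² = 9.51·8 + 0.5·2.6·8² = 159 m
Distance in phase 3 = 159 m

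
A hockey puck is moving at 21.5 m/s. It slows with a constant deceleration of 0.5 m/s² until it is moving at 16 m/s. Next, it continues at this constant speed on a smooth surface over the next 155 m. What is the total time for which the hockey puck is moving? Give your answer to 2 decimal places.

20.69 s

Phase 1 (decelerating): v₀ = 21.5 m/s, a = -0.5 m/s².
v = v₀ + at → t = (16 − 21.5) / -0.5 = 11.0 s
v² = v₀² + 2aΔx → Δx = (16² − 21.5²)/(2·-0.5) = 206 m

Phase 2 (constant speed): v₀ = 16.0 m/s, a = 0 m/s².
Constant speed: t = d/v = 155/16.0 = 9.69 s
Total time = 11.0 + 9.69 = 20.7 s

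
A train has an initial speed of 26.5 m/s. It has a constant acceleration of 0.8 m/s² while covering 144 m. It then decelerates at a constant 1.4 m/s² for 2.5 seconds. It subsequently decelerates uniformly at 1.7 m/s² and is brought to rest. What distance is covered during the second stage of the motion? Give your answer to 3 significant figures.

Phase 1 (accelerating): v₀ = 26.5 m/s, a = 0.8 m/s².
v² = v₀² + 2aΔx = 26.5² + 2·0.8·144 = 933 → v = 30.5 m/s
t = (v − v₀)/a = (30.5 − 26.5)/0.8 = 5.05 s

Phase 2 (decelerating): v₀ = 30.5 m/s, a = -1.4 m/s².
v = v₀ + at = 30.5 + (-1.4)(2.5) = 27.0 m/s
Δx = v₀t + ½at² = 30.5·2.5 + 0.5·-1.4·2.5² = 72.0 m
Distance in phase 2 = 72.0 m

72.0 m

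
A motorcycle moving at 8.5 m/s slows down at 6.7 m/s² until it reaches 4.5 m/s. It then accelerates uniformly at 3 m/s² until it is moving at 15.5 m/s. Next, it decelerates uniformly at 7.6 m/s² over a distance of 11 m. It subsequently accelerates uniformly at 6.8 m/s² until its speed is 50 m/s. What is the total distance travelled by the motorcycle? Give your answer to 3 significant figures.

230 m

Phase 1 (decelerating): v₀ = 8.50 m/s, a = -6.7 m/s².
v = v₀ + at → t = (4.5 − 8.50) / -6.7 = 0.597 s
v² = v₀² + 2aΔx → Δx = (4.5² − 8.50²)/(2·-6.7) = 3.88 m

Phase 2 (accelerating): v₀ = 4.50 m/s, a = 3 m/s².
v = v₀ + at → t = (15.5 − 4.50) / 3 = 3.67 s
v² = v₀² + 2aΔx → Δx = (15.5² − 4.50²)/(2·3) = 36.7 m

Phase 3 (decelerating): v₀ = 15.5 m/s, a = -7.6 m/s².
v² = v₀² + 2aΔx = 15.5² + 2·-7.6·11 = 73.1 → v = 8.55 m/s
t = (v − v₀)/a = (8.55 − 15.5)/-7.6 = 0.915 s

Phase 4 (accelerating): v₀ = 8.55 m/s, a = 6.8 m/s².
v = v₀ + at → t = (50 − 8.55) / 6.8 = 6.10 s
v² = v₀² + 2aΔx → Δx = (50² − 8.55²)/(2·6.8) = 178 m
Total distance = 3.88 + 36.7 + 11.0 + 178 = 230 m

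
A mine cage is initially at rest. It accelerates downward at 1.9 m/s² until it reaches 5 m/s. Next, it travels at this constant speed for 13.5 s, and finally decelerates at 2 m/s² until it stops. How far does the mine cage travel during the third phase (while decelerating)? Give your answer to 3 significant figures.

Phase 1 (accelerating): v₀ = 0 m/s, a = 1.9 m/s².
v = v₀ + at → t = (5 − 0) / 1.9 = 2.63 s
v² = v₀² + 2aΔx → Δx = (5² − 0²)/(2·1.9) = 6.58 m

Phase 2 (constant speed): v₀ = 5.00 m/s, a = 0 m/s².
v = v₀ + at = 5.00 + (0)(13.5) = 5.00 m/s
Δx = v₀t + ½at² = 5.00·13.5 + 0.5·0·13.5² = 67.5 m

Phase 3 (decelerating): v₀ = 5.00 m/s, a = -2 m/s².
v = v₀ + at → t = (0 − 5.00) / -2 = 2.50 s
v² = v₀² + 2aΔx → Δx = (0² − 5.00²)/(2·-2) = 6.25 m
Distance in phase 3 = 6.25 m

6.25 m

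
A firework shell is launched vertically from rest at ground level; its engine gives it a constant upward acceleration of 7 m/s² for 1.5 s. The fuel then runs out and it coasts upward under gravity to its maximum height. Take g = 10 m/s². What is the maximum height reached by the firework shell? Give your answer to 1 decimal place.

13.4 m

Phase 1 (powered ascent): v₀ = 0 m/s, a = 7 m/s².
v = v₀ + at = 0 + (7)(1.5) = 10.5 m/s
Δx = v₀t + ½at² = 0·1.5 + 0.5·7·1.5² = 7.88 m

Phase 2 (coasting upward): v₀ = 10.5 m/s, a = -10 m/s².
v = v₀ + at → t = (0 − 10.5) / -10 = 1.05 s
v² = v₀² + 2aΔx → Δx = (0² − 10.5²)/(2·-10) = 5.51 m
Maximum height = 7.88 + 5.51 = 13.4 m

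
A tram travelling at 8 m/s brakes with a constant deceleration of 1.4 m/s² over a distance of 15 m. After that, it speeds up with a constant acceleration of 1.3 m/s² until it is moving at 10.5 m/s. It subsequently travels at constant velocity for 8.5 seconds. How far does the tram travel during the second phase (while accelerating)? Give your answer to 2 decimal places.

33.94 m

Phase 1 (decelerating): v₀ = 8.00 m/s, a = -1.4 m/s².
v² = v₀² + 2aΔx = 8.00² + 2·-1.4·15 = 22.0 → v = 4.69 m/s
t = (v − v₀)/a = (4.69 − 8.00)/-1.4 = 2.36 s

Phase 2 (accelerating): v₀ = 4.69 m/s, a = 1.3 m/s².
v = v₀ + at → t = (10.5 − 4.69) / 1.3 = 4.47 s
v² = v₀² + 2aΔx → Δx = (10.5² − 4.69²)/(2·1.3) = 33.9 m
Distance in phase 2 = 33.9 m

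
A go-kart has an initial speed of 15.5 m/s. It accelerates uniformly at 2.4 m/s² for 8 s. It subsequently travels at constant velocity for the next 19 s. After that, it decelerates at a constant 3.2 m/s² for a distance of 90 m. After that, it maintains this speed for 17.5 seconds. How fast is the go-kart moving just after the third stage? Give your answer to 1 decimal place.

Phase 1 (accelerating): v₀ = 15.5 m/s, a = 2.4 m/s².
v = v₀ + at = 15.5 + (2.4)(8) = 34.7 m/s
Δx = v₀t + ½at² = 15.5·8 + 0.5·2.4·8² = 201 m

Phase 2 (constant speed): v₀ = 34.7 m/s, a = 0 m/s².
v = v₀ + at = 34.7 + (0)(19) = 34.7 m/s
Δx = v₀t + ½at² = 34.7·19 + 0.5·0·19² = 659 m

Phase 3 (decelerating): v₀ = 34.7 m/s, a = -3.2 m/s².
v² = v₀² + 2aΔx = 34.7² + 2·-3.2·90 = 628 → v = 25.1 m/s
t = (v − v₀)/a = (25.1 − 34.7)/-3.2 = 3.01 s
Speed at end of phase 3 = 25.1 m/s

25.1 m/s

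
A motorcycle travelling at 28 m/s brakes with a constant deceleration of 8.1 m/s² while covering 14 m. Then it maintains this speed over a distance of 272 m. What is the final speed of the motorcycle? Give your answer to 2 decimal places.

23.61 m/s

Phase 1 (decelerating): v₀ = 28.0 m/s, a = -8.1 m/s².
v² = v₀² + 2aΔx = 28.0² + 2·-8.1·14 = 557 → v = 23.6 m/s
t = (v − v₀)/a = (23.6 − 28.0)/-8.1 = 0.543 s

Phase 2 (constant speed): v₀ = 23.6 m/s, a = 0 m/s².
Constant speed: t = d/v = 272/23.6 = 11.5 s
Final speed = 23.6 m/s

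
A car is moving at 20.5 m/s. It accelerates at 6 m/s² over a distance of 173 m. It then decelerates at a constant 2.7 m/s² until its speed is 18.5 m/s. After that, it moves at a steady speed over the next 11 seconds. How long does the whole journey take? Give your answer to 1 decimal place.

Phase 1 (accelerating): v₀ = 20.5 m/s, a = 6 m/s².
v² = v₀² + 2aΔx = 20.5² + 2·6·173 = 2500 → v = 50.0 m/s
t = (v − v₀)/a = (50.0 − 20.5)/6 = 4.91 s

Phase 2 (decelerating): v₀ = 50.0 m/s, a = -2.7 m/s².
v = v₀ + at → t = (18.5 − 50.0) / -2.7 = 11.7 s
v² = v₀² + 2aΔx → Δx = (18.5² − 50.0²)/(2·-2.7) = 399 m

Phase 3 (constant speed): v₀ = 18.5 m/s, a = 0 m/s².
v = v₀ + at = 18.5 + (0)(11) = 18.5 m/s
Δx = v₀t + ½at² = 18.5·11 + 0.5·0·11² = 204 m
Total time = 4.91 + 11.7 + 11.0 = 27.6 s

27.6 s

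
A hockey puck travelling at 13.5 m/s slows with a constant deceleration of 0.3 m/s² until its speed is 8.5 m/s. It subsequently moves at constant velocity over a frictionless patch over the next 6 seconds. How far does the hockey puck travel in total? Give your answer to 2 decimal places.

Phase 1 (decelerating): v₀ = 13.5 m/s, a = -0.3 m/s².
v = v₀ + at → t = (8.5 − 13.5) / -0.3 = 16.7 s
v² = v₀² + 2aΔx → Δx = (8.5² − 13.5²)/(2·-0.3) = 183 m

Phase 2 (constant speed): v₀ = 8.50 m/s, a = 0 m/s².
v = v₀ + at = 8.50 + (0)(6) = 8.50 m/s
Δx = v₀t + ½at² = 8.50·6 + 0.5·0·6² = 51.0 m
Total distance = 183 + 51.0 = 234 m

234.33 m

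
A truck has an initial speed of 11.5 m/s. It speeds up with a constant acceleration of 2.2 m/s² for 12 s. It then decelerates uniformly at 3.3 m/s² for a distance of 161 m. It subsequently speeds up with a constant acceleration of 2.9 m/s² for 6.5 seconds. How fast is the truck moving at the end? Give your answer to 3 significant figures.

Phase 1 (accelerating): v₀ = 11.5 m/s, a = 2.2 m/s².
v = v₀ + at = 11.5 + (2.2)(12) = 37.9 m/s
Δx = v₀t + ½at² = 11.5·12 + 0.5·2.2·12² = 296 m

Phase 2 (decelerating): v₀ = 37.9 m/s, a = -3.3 m/s².
v² = v₀² + 2aΔx = 37.9² + 2·-3.3·161 = 374 → v = 19.3 m/s
t = (v − v₀)/a = (19.3 − 37.9)/-3.3 = 5.63 s

Phase 3 (accelerating): v₀ = 19.3 m/s, a = 2.9 m/s².
v = v₀ + at = 19.3 + (2.9)(6.5) = 38.2 m/s
Δx = v₀t + ½at² = 19.3·6.5 + 0.5·2.9·6.5² = 187 m
Final speed = 38.2 m/s

38.2 m/s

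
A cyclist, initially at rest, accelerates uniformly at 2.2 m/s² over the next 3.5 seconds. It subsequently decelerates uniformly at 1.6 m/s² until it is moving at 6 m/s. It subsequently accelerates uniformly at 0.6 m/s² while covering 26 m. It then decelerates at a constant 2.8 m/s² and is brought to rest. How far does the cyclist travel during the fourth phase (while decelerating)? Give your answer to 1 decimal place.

Phase 1 (accelerating): v₀ = 0 m/s, a = 2.2 m/s².
v = v₀ + at = 0 + (2.2)(3.5) = 7.70 m/s
Δx = v₀t + ½at² = 0·3.5 + 0.5·2.2·3.5² = 13.5 m

Phase 2 (decelerating): v₀ = 7.70 m/s, a = -1.6 m/s².
v = v₀ + at → t = (6 − 7.70) / -1.6 = 1.06 s
v² = v₀² + 2aΔx → Δx = (6² − 7.70²)/(2·-1.6) = 7.28 m

Phase 3 (accelerating): v₀ = 6.00 m/s, a = 0.6 m/s².
v² = v₀² + 2aΔx = 6.00² + 2·0.6·26 = 67.2 → v = 8.20 m/s
t = (v − v₀)/a = (8.20 − 6.00)/0.6 = 3.66 s

Phase 4 (decelerating): v₀ = 8.20 m/s, a = -2.8 m/s².
v = v₀ + at → t = (0 − 8.20) / -2.8 = 2.93 s
v² = v₀² + 2aΔx → Δx = (0² − 8.20²)/(2·-2.8) = 12.0 m
Distance in phase 4 = 12.0 m

12.0 m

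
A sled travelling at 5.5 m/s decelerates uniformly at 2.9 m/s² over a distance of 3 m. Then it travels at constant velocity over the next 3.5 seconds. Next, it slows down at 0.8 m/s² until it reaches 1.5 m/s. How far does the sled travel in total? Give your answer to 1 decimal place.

Phase 1 (decelerating): v₀ = 5.50 m/s, a = -2.9 m/s².
v² = v₀² + 2aΔx = 5.50² + 2·-2.9·3 = 12.9 → v = 3.58 m/s
t = (v − v₀)/a = (3.58 − 5.50)/-2.9 = 0.660 s

Phase 2 (constant speed): v₀ = 3.58 m/s, a = 0 m/s².
v = v₀ + at = 3.58 + (0)(3.5) = 3.58 m/s
Δx = v₀t + ½at² = 3.58·3.5 + 0.5·0·3.5² = 12.5 m

Phase 3 (decelerating): v₀ = 3.58 m/s, a = -0.8 m/s².
v = v₀ + at → t = (1.5 − 3.58) / -0.8 = 2.61 s
v² = v₀² + 2aΔx → Δx = (1.5² − 3.58²)/(2·-0.8) = 6.63 m
Total distance = 3.00 + 12.5 + 6.63 = 22.2 m

22.2 m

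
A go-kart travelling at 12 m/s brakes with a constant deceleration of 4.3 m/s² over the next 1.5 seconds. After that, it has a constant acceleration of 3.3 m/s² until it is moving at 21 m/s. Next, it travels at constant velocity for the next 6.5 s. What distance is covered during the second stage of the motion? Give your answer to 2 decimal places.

Phase 1 (decelerating): v₀ = 12.0 m/s, a = -4.3 m/s².
v = v₀ + at = 12.0 + (-4.3)(1.5) = 5.55 m/s
Δx = v₀t + ½at² = 12.0·1.5 + 0.5·-4.3·1.5² = 13.2 m

Phase 2 (accelerating): v₀ = 5.55 m/s, a = 3.3 m/s².
v = v₀ + at → t = (21 − 5.55) / 3.3 = 4.68 s
v² = v₀² + 2aΔx → Δx = (21² − 5.55²)/(2·3.3) = 62.2 m
Distance in phase 2 = 62.2 m

62.15 m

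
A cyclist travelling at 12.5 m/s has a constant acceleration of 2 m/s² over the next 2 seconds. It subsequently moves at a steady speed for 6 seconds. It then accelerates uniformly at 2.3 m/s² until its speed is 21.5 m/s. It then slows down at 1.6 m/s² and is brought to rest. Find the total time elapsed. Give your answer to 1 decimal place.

23.6 s

Phase 1 (accelerating): v₀ = 12.5 m/s, a = 2 m/s².
v = v₀ + at = 12.5 + (2)(2) = 16.5 m/s
Δx = v₀t + ½at² = 12.5·2 + 0.5·2·2² = 29.0 m

Phase 2 (constant speed): v₀ = 16.5 m/s, a = 0 m/s².
v = v₀ + at = 16.5 + (0)(6) = 16.5 m/s
Δx = v₀t + ½at² = 16.5·6 + 0.5·0·6² = 99.0 m

Phase 3 (accelerating): v₀ = 16.5 m/s, a = 2.3 m/s².
v = v₀ + at → t = (21.5 − 16.5) / 2.3 = 2.17 s
v² = v₀² + 2aΔx → Δx = (21.5² − 16.5²)/(2·2.3) = 41.3 m

Phase 4 (decelerating): v₀ = 21.5 m/s, a = -1.6 m/s².
v = v₀ + at → t = (0 − 21.5) / -1.6 = 13.4 s
v² = v₀² + 2aΔx → Δx = (0² − 21.5²)/(2·-1.6) = 144 m
Total time = 2.00 + 6.00 + 2.17 + 13.4 = 23.6 s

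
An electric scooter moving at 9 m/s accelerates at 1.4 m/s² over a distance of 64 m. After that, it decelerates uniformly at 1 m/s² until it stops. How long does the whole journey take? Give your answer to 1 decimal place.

21.2 s

Phase 1 (accelerating): v₀ = 9.00 m/s, a = 1.4 m/s².
v² = v₀² + 2aΔx = 9.00² + 2·1.4·64 = 260 → v = 16.1 m/s
t = (v − v₀)/a = (16.1 − 9.00)/1.4 = 5.09 s

Phase 2 (decelerating): v₀ = 16.1 m/s, a = -1 m/s².
v = v₀ + at → t = (0 − 16.1) / -1 = 16.1 s
v² = v₀² + 2aΔx → Δx = (0² − 16.1²)/(2·-1) = 130 m
Total time = 5.09 + 16.1 = 21.2 s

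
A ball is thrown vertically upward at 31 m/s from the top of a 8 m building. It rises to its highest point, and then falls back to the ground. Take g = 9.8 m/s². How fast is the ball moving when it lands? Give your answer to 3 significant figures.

Phase 1 (rising): v₀ = 31.0 m/s, a = -9.8 m/s².
v = v₀ + at → t = (0 − 31.0) / -9.8 = 3.16 s
v² = v₀² + 2aΔx → Δx = (0² − 31.0²)/(2·-9.8) = 49.0 m

Phase 2 (falling): v₀ = 0 m/s, a = -9.8 m/s².
Falls 57.0 m from rest: t = √(2·57.0/9.8) = 3.41 s; v = g·t = 33.4 m/s.
Final speed = 33.4 m/s

33.4 m/s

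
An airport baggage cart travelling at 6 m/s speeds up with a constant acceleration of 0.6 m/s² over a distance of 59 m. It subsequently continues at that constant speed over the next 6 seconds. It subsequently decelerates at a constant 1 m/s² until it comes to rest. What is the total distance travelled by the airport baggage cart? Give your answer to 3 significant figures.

174 m

Phase 1 (accelerating): v₀ = 6.00 m/s, a = 0.6 m/s².
v² = v₀² + 2aΔx = 6.00² + 2·0.6·59 = 107 → v = 10.3 m/s
t = (v − v₀)/a = (10.3 − 6.00)/0.6 = 7.22 s

Phase 2 (constant speed): v₀ = 10.3 m/s, a = 0 m/s².
v = v₀ + at = 10.3 + (0)(6) = 10.3 m/s
Δx = v₀t + ½at² = 10.3·6 + 0.5·0·6² = 62.0 m

Phase 3 (decelerating): v₀ = 10.3 m/s, a = -1 m/s².
v = v₀ + at → t = (0 − 10.3) / -1 = 10.3 s
v² = v₀² + 2aΔx → Δx = (0² − 10.3²)/(2·-1) = 53.4 m
Total distance = 59.0 + 62.0 + 53.4 = 174 m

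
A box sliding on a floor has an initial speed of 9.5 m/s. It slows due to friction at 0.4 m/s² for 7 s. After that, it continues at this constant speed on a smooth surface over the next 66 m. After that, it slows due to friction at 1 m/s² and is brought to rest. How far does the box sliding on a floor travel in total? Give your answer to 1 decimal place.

Phase 1 (decelerating): v₀ = 9.50 m/s, a = -0.4 m/s².
v = v₀ + at = 9.50 + (-0.4)(7) = 6.70 m/s
Δx = v₀t + ½at² = 9.50·7 + 0.5·-0.4·7² = 56.7 m

Phase 2 (constant speed): v₀ = 6.70 m/s, a = 0 m/s².
Constant speed: t = d/v = 66/6.70 = 9.85 s

Phase 3 (decelerating): v₀ = 6.70 m/s, a = -1 m/s².
v = v₀ + at → t = (0 − 6.70) / -1 = 6.70 s
v² = v₀² + 2aΔx → Δx = (0² − 6.70²)/(2·-1) = 22.4 m
Total distance = 56.7 + 66.0 + 22.4 = 145 m

145.1 m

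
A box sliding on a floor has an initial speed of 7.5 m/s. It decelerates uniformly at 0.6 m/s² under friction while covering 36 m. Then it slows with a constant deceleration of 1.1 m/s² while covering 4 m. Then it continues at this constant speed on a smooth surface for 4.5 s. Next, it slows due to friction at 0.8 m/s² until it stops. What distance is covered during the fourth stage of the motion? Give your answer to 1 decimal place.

Phase 1 (decelerating): v₀ = 7.50 m/s, a = -0.6 m/s².
v² = v₀² + 2aΔx = 7.50² + 2·-0.6·36 = 13.1 → v = 3.61 m/s
t = (v − v₀)/a = (3.61 − 7.50)/-0.6 = 6.48 s

Phase 2 (decelerating): v₀ = 3.61 m/s, a = -1.1 m/s².
v² = v₀² + 2aΔx = 3.61² + 2·-1.1·4 = 4.25 → v = 2.06 m/s
t = (v − v₀)/a = (2.06 − 3.61)/-1.1 = 1.41 s

Phase 3 (constant speed): v₀ = 2.06 m/s, a = 0 m/s².
v = v₀ + at = 2.06 + (0)(4.5) = 2.06 m/s
Δx = v₀t + ½at² = 2.06·4.5 + 0.5·0·4.5² = 9.28 m

Phase 4 (decelerating): v₀ = 2.06 m/s, a = -0.8 m/s².
v = v₀ + at → t = (0 − 2.06) / -0.8 = 2.58 s
v² = v₀² + 2aΔx → Δx = (0² − 2.06²)/(2·-0.8) = 2.66 m
Distance in phase 4 = 2.66 m

2.7 m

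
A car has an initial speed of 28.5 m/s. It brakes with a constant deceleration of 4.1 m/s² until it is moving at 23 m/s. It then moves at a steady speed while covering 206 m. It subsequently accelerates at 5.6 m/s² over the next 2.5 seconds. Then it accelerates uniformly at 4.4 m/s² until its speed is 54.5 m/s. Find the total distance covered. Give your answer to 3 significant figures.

498 m

Phase 1 (decelerating): v₀ = 28.5 m/s, a = -4.1 m/s².
v = v₀ + at → t = (23 − 28.5) / -4.1 = 1.34 s
v² = v₀² + 2aΔx → Δx = (23² − 28.5²)/(2·-4.1) = 34.5 m

Phase 2 (constant speed): v₀ = 23.0 m/s, a = 0 m/s².
Constant speed: t = d/v = 206/23.0 = 8.96 s

Phase 3 (accelerating): v₀ = 23.0 m/s, a = 5.6 m/s².
v = v₀ + at = 23.0 + (5.6)(2.5) = 37.0 m/s
Δx = v₀t + ½at² = 23.0·2.5 + 0.5·5.6·2.5² = 75.0 m

Phase 4 (accelerating): v₀ = 37.0 m/s, a = 4.4 m/s².
v = v₀ + at → t = (54.5 − 37.0) / 4.4 = 3.98 s
v² = v₀² + 2aΔx → Δx = (54.5² − 37.0²)/(2·4.4) = 182 m
Total distance = 34.5 + 206 + 75.0 + 182 = 498 m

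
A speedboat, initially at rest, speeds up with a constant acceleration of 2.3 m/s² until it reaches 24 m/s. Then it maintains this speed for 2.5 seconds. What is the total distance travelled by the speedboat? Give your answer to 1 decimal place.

Phase 1 (accelerating): v₀ = 0 m/s, a = 2.3 m/s².
v = v₀ + at → t = (24 − 0) / 2.3 = 10.4 s
v² = v₀² + 2aΔx → Δx = (24² − 0²)/(2·2.3) = 125 m

Phase 2 (constant speed): v₀ = 24.0 m/s, a = 0 m/s².
v = v₀ + at = 24.0 + (0)(2.5) = 24.0 m/s
Δx = v₀t + ½at² = 24.0·2.5 + 0.5·0·2.5² = 60.0 m
Total distance = 125 + 60.0 = 185 m

185.2 m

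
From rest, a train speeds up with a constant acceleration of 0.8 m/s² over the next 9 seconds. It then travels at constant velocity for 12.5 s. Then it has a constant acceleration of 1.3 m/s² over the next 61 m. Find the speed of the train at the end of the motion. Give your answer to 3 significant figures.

Phase 1 (accelerating): v₀ = 0 m/s, a = 0.8 m/s².
v = v₀ + at = 0 + (0.8)(9) = 7.20 m/s
Δx = v₀t + ½at² = 0·9 + 0.5·0.8·9² = 32.4 m

Phase 2 (constant speed): v₀ = 7.20 m/s, a = 0 m/s².
v = v₀ + at = 7.20 + (0)(12.5) = 7.20 m/s
Δx = v₀t + ½at² = 7.20·12.5 + 0.5·0·12.5² = 90.0 m

Phase 3 (accelerating): v₀ = 7.20 m/s, a = 1.3 m/s².
v² = v₀² + 2aΔx = 7.20² + 2·1.3·61 = 210 → v = 14.5 m/s
t = (v − v₀)/a = (14.5 − 7.20)/1.3 = 5.62 s
Final speed = 14.5 m/s

14.5 m/s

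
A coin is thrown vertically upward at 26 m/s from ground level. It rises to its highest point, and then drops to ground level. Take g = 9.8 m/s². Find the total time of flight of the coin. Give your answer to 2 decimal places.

Phase 1 (rising): v₀ = 26.0 m/s, a = -9.8 m/s².
v = v₀ + at → t = (0 − 26.0) / -9.8 = 2.65 s
v² = v₀² + 2aΔx → Δx = (0² − 26.0²)/(2·-9.8) = 34.5 m

Phase 2 (falling): v₀ = 0 m/s, a = -9.8 m/s².
Falls 34.5 m from rest: t = √(2·34.5/9.8) = 2.65 s; v = g·t = 26.0 m/s.
Total time = 2.65 + 2.65 = 5.31 s

5.31 s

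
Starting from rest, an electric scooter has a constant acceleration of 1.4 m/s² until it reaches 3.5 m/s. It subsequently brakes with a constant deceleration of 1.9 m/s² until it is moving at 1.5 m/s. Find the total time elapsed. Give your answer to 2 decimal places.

Phase 1 (accelerating): v₀ = 0 m/s, a = 1.4 m/s².
v = v₀ + at → t = (3.5 − 0) / 1.4 = 2.50 s
v² = v₀² + 2aΔx → Δx = (3.5² − 0²)/(2·1.4) = 4.38 m

Phase 2 (decelerating): v₀ = 3.50 m/s, a = -1.9 m/s².
v = v₀ + at → t = (1.5 − 3.50) / -1.9 = 1.05 s
v² = v₀² + 2aΔx → Δx = (1.5² − 3.50²)/(2·-1.9) = 2.63 m
Total time = 2.50 + 1.05 = 3.55 s

3.55 s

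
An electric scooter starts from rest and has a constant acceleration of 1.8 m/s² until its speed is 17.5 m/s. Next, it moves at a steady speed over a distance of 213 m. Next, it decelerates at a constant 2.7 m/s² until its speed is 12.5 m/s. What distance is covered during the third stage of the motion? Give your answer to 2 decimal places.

27.78 m

Phase 1 (accelerating): v₀ = 0 m/s, a = 1.8 m/s².
v = v₀ + at → t = (17.5 − 0) / 1.8 = 9.72 s
v² = v₀² + 2aΔx → Δx = (17.5² − 0²)/(2·1.8) = 85.1 m

Phase 2 (constant speed): v₀ = 17.5 m/s, a = 0 m/s².
Constant speed: t = d/v = 213/17.5 = 12.2 s

Phase 3 (decelerating): v₀ = 17.5 m/s, a = -2.7 m/s².
v = v₀ + at → t = (12.5 − 17.5) / -2.7 = 1.85 s
v² = v₀² + 2aΔx → Δx = (12.5² − 17.5²)/(2·-2.7) = 27.8 m
Distance in phase 3 = 27.8 m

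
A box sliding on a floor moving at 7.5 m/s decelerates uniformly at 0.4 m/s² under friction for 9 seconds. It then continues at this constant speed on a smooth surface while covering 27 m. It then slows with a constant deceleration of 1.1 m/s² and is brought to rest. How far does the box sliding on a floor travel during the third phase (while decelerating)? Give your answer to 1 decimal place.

Phase 1 (decelerating): v₀ = 7.50 m/s, a = -0.4 m/s².
v = v₀ + at = 7.50 + (-0.4)(9) = 3.90 m/s
Δx = v₀t + ½at² = 7.50·9 + 0.5·-0.4·9² = 51.3 m

Phase 2 (constant speed): v₀ = 3.90 m/s, a = 0 m/s².
Constant speed: t = d/v = 27/3.90 = 6.92 s

Phase 3 (decelerating): v₀ = 3.90 m/s, a = -1.1 m/s².
v = v₀ + at → t = (0 − 3.90) / -1.1 = 3.55 s
v² = v₀² + 2aΔx → Δx = (0² − 3.90²)/(2·-1.1) = 6.91 m
Distance in phase 3 = 6.91 m

6.9 m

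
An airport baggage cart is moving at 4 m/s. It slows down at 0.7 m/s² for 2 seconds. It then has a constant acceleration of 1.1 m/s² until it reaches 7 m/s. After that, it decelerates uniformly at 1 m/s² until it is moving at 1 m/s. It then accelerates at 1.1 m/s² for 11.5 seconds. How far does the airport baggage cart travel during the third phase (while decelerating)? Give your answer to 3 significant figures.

Phase 1 (decelerating): v₀ = 4.00 m/s, a = -0.7 m/s².
v = v₀ + at = 4.00 + (-0.7)(2) = 2.60 m/s
Δx = v₀t + ½at² = 4.00·2 + 0.5·-0.7·2² = 6.60 m

Phase 2 (accelerating): v₀ = 2.60 m/s, a = 1.1 m/s².
v = v₀ + at → t = (7 − 2.60) / 1.1 = 4.00 s
v² = v₀² + 2aΔx → Δx = (7² − 2.60²)/(2·1.1) = 19.2 m

Phase 3 (decelerating): v₀ = 7.00 m/s, a = -1 m/s².
v = v₀ + at → t = (1 − 7.00) / -1 = 6.00 s
v² = v₀² + 2aΔx → Δx = (1² − 7.00²)/(2·-1) = 24.0 m
Distance in phase 3 = 24.0 m

24.0 m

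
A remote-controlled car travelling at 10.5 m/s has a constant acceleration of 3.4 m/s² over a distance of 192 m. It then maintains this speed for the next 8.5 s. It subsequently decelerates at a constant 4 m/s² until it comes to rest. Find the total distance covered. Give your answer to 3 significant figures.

Phase 1 (accelerating): v₀ = 10.5 m/s, a = 3.4 m/s².
v² = v₀² + 2aΔx = 10.5² + 2·3.4·192 = 1420 → v = 37.6 m/s
t = (v − v₀)/a = (37.6 − 10.5)/3.4 = 7.98 s

Phase 2 (constant speed): v₀ = 37.6 m/s, a = 0 m/s².
v = v₀ + at = 37.6 + (0)(8.5) = 37.6 m/s
Δx = v₀t + ½at² = 37.6·8.5 + 0.5·0·8.5² = 320 m

Phase 3 (decelerating): v₀ = 37.6 m/s, a = -4 m/s².
v = v₀ + at → t = (0 − 37.6) / -4 = 9.41 s
v² = v₀² + 2aΔx → Δx = (0² − 37.6²)/(2·-4) = 177 m
Total distance = 192 + 320 + 177 = 689 m

689 m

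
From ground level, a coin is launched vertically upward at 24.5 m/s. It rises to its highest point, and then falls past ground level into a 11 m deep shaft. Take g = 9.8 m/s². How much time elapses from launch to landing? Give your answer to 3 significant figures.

Phase 1 (rising): v₀ = 24.5 m/s, a = -9.8 m/s².
v = v₀ + at → t = (0 − 24.5) / -9.8 = 2.50 s
v² = v₀² + 2aΔx → Δx = (0² − 24.5²)/(2·-9.8) = 30.6 m

Phase 2 (falling): v₀ = 0 m/s, a = -9.8 m/s².
Falls 41.6 m from rest: t = √(2·41.6/9.8) = 2.91 s; v = g·t = 28.6 m/s.
Total time = 2.50 + 2.91 = 5.41 s

5.41 s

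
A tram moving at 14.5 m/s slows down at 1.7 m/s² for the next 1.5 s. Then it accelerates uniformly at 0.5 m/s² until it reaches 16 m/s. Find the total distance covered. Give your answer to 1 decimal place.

Phase 1 (decelerating): v₀ = 14.5 m/s, a = -1.7 m/s².
v = v₀ + at = 14.5 + (-1.7)(1.5) = 11.9 m/s
Δx = v₀t + ½at² = 14.5·1.5 + 0.5·-1.7·1.5² = 19.8 m

Phase 2 (accelerating): v₀ = 11.9 m/s, a = 0.5 m/s².
v = v₀ + at → t = (16 − 11.9) / 0.5 = 8.10 s
v² = v₀² + 2aΔx → Δx = (16² − 11.9²)/(2·0.5) = 113 m
Total distance = 19.8 + 113 = 133 m

133.0 m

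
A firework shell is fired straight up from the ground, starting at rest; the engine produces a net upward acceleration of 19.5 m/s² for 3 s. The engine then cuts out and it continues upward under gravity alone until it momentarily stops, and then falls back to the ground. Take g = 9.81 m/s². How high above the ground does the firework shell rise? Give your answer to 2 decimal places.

Phase 1 (powered ascent): v₀ = 0 m/s, a = 19.5 m/s².
v = v₀ + at = 0 + (19.5)(3) = 58.5 m/s
Δx = v₀t + ½at² = 0·3 + 0.5·19.5·3² = 87.8 m

Phase 2 (coasting upward): v₀ = 58.5 m/s, a = -9.81 m/s².
v = v₀ + at → t = (0 − 58.5) / -9.81 = 5.96 s
v² = v₀² + 2aΔx → Δx = (0² − 58.5²)/(2·-9.81) = 174 m
Maximum height = 87.8 + 174 = 262 m

262.18 m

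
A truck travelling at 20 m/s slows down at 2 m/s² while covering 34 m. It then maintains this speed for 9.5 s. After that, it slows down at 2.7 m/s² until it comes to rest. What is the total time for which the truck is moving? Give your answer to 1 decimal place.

17.4 s

Phase 1 (decelerating): v₀ = 20.0 m/s, a = -2 m/s².
v² = v₀² + 2aΔx = 20.0² + 2·-2·34 = 264 → v = 16.2 m/s
t = (v − v₀)/a = (16.2 − 20.0)/-2 = 1.88 s

Phase 2 (constant speed): v₀ = 16.2 m/s, a = 0 m/s².
v = v₀ + at = 16.2 + (0)(9.5) = 16.2 m/s
Δx = v₀t + ½at² = 16.2·9.5 + 0.5·0·9.5² = 154 m

Phase 3 (decelerating): v₀ = 16.2 m/s, a = -2.7 m/s².
v = v₀ + at → t = (0 − 16.2) / -2.7 = 6.02 s
v² = v₀² + 2aΔx → Δx = (0² − 16.2²)/(2·-2.7) = 48.9 m
Total time = 1.88 + 9.50 + 6.02 = 17.4 s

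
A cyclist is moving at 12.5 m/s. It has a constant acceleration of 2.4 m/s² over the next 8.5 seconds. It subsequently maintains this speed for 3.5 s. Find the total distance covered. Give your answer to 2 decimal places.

308.10 m

Phase 1 (accelerating): v₀ = 12.5 m/s, a = 2.4 m/s².
v = v₀ + at = 12.5 + (2.4)(8.5) = 32.9 m/s
Δx = v₀t + ½at² = 12.5·8.5 + 0.5·2.4·8.5² = 193 m

Phase 2 (constant speed): v₀ = 32.9 m/s, a = 0 m/s².
v = v₀ + at = 32.9 + (0)(3.5) = 32.9 m/s
Δx = v₀t + ½at² = 32.9·3.5 + 0.5·0·3.5² = 115 m
Total distance = 193 + 115 = 308 m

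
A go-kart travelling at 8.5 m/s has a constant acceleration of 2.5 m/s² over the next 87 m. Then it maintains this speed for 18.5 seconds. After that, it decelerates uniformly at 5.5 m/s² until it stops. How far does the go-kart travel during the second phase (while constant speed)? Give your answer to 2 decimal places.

416.66 m

Phase 1 (accelerating): v₀ = 8.50 m/s, a = 2.5 m/s².
v² = v₀² + 2aΔx = 8.50² + 2·2.5·87 = 507 → v = 22.5 m/s
t = (v − v₀)/a = (22.5 − 8.50)/2.5 = 5.61 s

Phase 2 (constant speed): v₀ = 22.5 m/s, a = 0 m/s².
v = v₀ + at = 22.5 + (0)(18.5) = 22.5 m/s
Δx = v₀t + ½at² = 22.5·18.5 + 0.5·0·18.5² = 417 m
Distance in phase 2 = 417 m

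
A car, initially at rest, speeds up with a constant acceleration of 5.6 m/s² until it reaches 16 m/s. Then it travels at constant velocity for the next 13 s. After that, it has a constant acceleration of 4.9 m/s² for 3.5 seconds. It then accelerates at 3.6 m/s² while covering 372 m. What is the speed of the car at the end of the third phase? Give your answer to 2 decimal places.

33.15 m/s

Phase 1 (accelerating): v₀ = 0 m/s, a = 5.6 m/s².
v = v₀ + at → t = (16 − 0) / 5.6 = 2.86 s
v² = v₀² + 2aΔx → Δx = (16² − 0²)/(2·5.6) = 22.9 m

Phase 2 (constant speed): v₀ = 16.0 m/s, a = 0 m/s².
v = v₀ + at = 16.0 + (0)(13) = 16.0 m/s
Δx = v₀t + ½at² = 16.0·13 + 0.5·0·13² = 208 m

Phase 3 (accelerating): v₀ = 16.0 m/s, a = 4.9 m/s².
v = v₀ + at = 16.0 + (4.9)(3.5) = 33.2 m/s
Δx = v₀t + ½at² = 16.0·3.5 + 0.5·4.9·3.5² = 86.0 m
Speed at end of phase 3 = 33.2 m/s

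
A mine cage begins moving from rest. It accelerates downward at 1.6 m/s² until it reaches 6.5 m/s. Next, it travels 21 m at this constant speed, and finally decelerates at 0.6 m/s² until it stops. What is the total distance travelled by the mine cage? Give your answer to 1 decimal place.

Phase 1 (accelerating): v₀ = 0 m/s, a = 1.6 m/s².
v = v₀ + at → t = (6.5 − 0) / 1.6 = 4.06 s
v² = v₀² + 2aΔx → Δx = (6.5² − 0²)/(2·1.6) = 13.2 m

Phase 2 (constant speed): v₀ = 6.50 m/s, a = 0 m/s².
Constant speed: t = d/v = 21/6.50 = 3.23 s

Phase 3 (decelerating): v₀ = 6.50 m/s, a = -0.6 m/s².
v = v₀ + at → t = (0 − 6.50) / -0.6 = 10.8 s
v² = v₀² + 2aΔx → Δx = (0² − 6.50²)/(2·-0.6) = 35.2 m
Total distance = 13.2 + 21.0 + 35.2 = 69.4 m

69.4 m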